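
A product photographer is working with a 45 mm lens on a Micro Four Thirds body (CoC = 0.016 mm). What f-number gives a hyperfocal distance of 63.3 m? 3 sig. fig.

Rearrange H = f²/(N·c) + f for N: N = f² / ((H − f)·c).
N = 45² / ((63300 − 45) × 0.016) = 2025 / 1012 ≈ 2.00.

f/2.00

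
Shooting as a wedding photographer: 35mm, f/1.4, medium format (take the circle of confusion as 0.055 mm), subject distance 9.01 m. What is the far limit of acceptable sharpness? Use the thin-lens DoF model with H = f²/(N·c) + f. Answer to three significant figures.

20.7 m

Hyperfocal distance H = f²/(N·c) + f = 35²/(1.4 × 0.055) + 35 = 1225/0.077 + 35 ≈ 15944.1 mm ≈ 15.94 m.
Far limit Df = s·(H − f)/(H − s) = 9010 × (15944.1 − 35) / (15944.1 − 9010) = 9010 × 15909.1 / 6934.1 ≈ 20672 mm ≈ 20.7 m.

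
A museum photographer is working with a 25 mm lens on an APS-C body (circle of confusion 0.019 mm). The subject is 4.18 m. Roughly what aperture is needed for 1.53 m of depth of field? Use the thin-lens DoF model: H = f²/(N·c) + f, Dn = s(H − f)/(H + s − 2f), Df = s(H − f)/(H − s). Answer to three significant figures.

Write h = H − f = f²/(N·c). The thin-lens limits are Dn = s·h/(h + (s−f)) and Df = s·h/(h − (s−f)), so DoF = Df − Dn = 2·s·(s−f)·h / (h² − (s−f)²).
That is a quadratic in h: DoF·h² − 2·s·(s−f)·h − DoF·(s−f)² = 0 ⇒ h = (s−f)·(s + √(s² + DoF²)) / DoF = 4155 × (4180 + √(4180² + 1530²)) / 1530 = 4155 × (4180 + 4451.21) / 1530 ≈ 23440 mm.
Then N = f²/(c·h) = 25² / (0.019 × 23440) = 625 / 445.35 ≈ 1.40.

f/1.40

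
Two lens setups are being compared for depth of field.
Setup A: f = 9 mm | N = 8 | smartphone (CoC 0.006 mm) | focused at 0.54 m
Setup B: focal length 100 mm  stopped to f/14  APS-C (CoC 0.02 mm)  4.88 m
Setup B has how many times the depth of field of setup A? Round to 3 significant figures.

Setup A: H = 9²/(8×0.006) + 9 ≈ 1696.5 mm; DoF = Df − Dn = 787.94 − 410.75 ≈ 377.19 mm.
Setup B: H = 100²/(14×0.02) + 100 ≈ 35814.3 mm; DoF = Df − Dn = 5634.1 − 4304.0 ≈ 1330.1 mm.
Ratio = 1330.1 / 377.19 ≈ 3.53.

3.53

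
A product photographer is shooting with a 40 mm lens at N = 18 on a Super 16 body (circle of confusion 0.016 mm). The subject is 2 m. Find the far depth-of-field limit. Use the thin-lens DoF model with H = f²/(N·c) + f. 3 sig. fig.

Hyperfocal distance H = f²/(N·c) + f = 40²/(18 × 0.016) + 40 = 1600/0.288 + 40 ≈ 5595.6 mm ≈ 5.596 m.
Far limit Df = s·(H − f)/(H − s) = 2000 × (5595.6 − 40) / (5595.6 − 2000) = 2000 × 5555.6 / 3595.6 ≈ 3090.2 mm ≈ 3.09 m.

3.09 m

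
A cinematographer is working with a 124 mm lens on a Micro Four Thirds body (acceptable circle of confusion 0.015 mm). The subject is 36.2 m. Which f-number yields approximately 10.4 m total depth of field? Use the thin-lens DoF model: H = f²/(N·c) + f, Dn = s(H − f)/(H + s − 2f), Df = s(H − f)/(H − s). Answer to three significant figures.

f/4

Write h = H − f = f²/(N·c). The thin-lens limits are Dn = s·h/(h + (s−f)) and Df = s·h/(h − (s−f)), so DoF = Df − Dn = 2·s·(s−f)·h / (h² − (s−f)²).
That is a quadratic in h: DoF·h² − 2·s·(s−f)·h − DoF·(s−f)² = 0 ⇒ h = (s−f)·(s + √(s² + DoF²)) / DoF = 36076 × (36200 + √(36200² + 10400²)) / 10400 = 36076 × (36200 + 37664.3) / 10400 ≈ 256224 mm.
Then N = f²/(c·h) = 124² / (0.015 × 256224) = 15376 / 3843.4 ≈ 4.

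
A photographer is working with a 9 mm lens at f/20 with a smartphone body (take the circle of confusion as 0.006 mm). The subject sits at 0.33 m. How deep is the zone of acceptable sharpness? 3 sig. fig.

406 mm

Hyperfocal distance H = f²/(N·c) + f = 9²/(20 × 0.006) + 9 = 81/0.12 + 9 ≈ 684.0 mm ≈ 0.684 m.
Near limit Dn = s·(H − f)/(H + s − 2f) = 330 × (684.0 − 9) / (684.0 + 330 − 2 × 9) = 330 × 675.0 / 996.0 ≈ 223.64 mm.
Far limit Df = s·(H − f)/(H − s) = 330 × (684.0 − 9) / (684.0 − 330) = 330 × 675.0 / 354.0 ≈ 629.24 mm.
Depth of field = Df − Dn = 629.24 − 223.64 ≈ 405.60 mm.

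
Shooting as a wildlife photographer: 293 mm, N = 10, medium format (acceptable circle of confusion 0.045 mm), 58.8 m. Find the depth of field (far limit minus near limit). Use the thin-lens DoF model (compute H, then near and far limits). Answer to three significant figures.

Hyperfocal distance H = f²/(N·c) + f = 293²/(10 × 0.045) + 293 = 85849/0.45 + 293 ≈ 191068.6 mm ≈ 191.1 m.
Near limit Dn = s·(H − f)/(H + s − 2f) = 58800 × (191068.6 − 293) / (191068.6 + 58800 − 2 × 293) = 58800 × 190775.6 / 249282.6 ≈ 45000 mm.
Far limit Df = s·(H − f)/(H − s) = 58800 × (191068.6 − 293) / (191068.6 − 58800) = 58800 × 190775.6 / 132268.6 ≈ 84809 mm.
Depth of field = Df − Dn = 84809 − 45000 ≈ 39809 mm ≈ 39.8 m.

39.8 m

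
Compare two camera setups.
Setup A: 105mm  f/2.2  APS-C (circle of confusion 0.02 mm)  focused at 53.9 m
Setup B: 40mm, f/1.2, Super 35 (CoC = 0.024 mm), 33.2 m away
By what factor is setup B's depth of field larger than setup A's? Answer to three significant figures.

Setup A: H = 105²/(2.2×0.02) + 105 ≈ 250673.2 mm; DoF = Df − Dn = 68635 − 44373 ≈ 24262 mm.
Setup B: H = 40²/(1.2×0.024) + 40 ≈ 55595.6 mm; DoF = Df − Dn = 82358 − 20791 ≈ 61567 mm.
Ratio = 61567 / 24262 ≈ 2.54.

2.54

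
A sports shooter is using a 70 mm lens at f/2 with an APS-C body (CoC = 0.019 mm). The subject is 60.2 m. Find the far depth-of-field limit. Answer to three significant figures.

113 m

Hyperfocal distance H = f²/(N·c) + f = 70²/(2 × 0.019) + 70 = 4900/0.038 + 70 ≈ 129017.4 mm ≈ 129.0 m.
Far limit Df = s·(H − f)/(H − s) = 60200 × (129017.4 − 70) / (129017.4 − 60200) = 60200 × 128947.4 / 68817.4 ≈ 112800 mm ≈ 113 m.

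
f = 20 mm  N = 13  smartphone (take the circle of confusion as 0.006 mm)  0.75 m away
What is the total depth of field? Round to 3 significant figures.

218 mm

Hyperfocal distance H = f²/(N·c) + f = 20²/(13 × 0.006) + 20 = 400/0.078 + 20 ≈ 5148.2 mm ≈ 5.148 m.
Near limit Dn = s·(H − f)/(H + s − 2f) = 750 × (5148.2 − 20) / (5148.2 + 750 − 2 × 20) = 750 × 5128.2 / 5858.2 ≈ 656.54 mm.
Far limit Df = s·(H − f)/(H − s) = 750 × (5148.2 − 20) / (5148.2 − 750) = 750 × 5128.2 / 4398.2 ≈ 874.48 mm.
Depth of field = Df − Dn = 874.48 − 656.54 ≈ 217.94 mm.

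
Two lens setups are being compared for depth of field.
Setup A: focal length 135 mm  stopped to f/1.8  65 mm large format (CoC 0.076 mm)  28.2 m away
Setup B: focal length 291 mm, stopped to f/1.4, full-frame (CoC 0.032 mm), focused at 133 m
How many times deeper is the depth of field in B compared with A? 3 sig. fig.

Setup A: H = 135²/(1.8×0.076) + 135 ≈ 133358.7 mm; DoF = Df − Dn = 35726 − 23293 ≈ 12433 mm.
Setup B: H = 291²/(1.4×0.032) + 291 ≈ 1890491.9 mm; DoF = Df − Dn = 143043 − 124275 ≈ 18768 mm.
Ratio = 18768 / 12433 ≈ 1.51.

1.51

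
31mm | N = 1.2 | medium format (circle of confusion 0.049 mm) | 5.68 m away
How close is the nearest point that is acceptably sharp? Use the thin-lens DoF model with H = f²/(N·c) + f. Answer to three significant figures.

4.22 m

Hyperfocal distance H = f²/(N·c) + f = 31²/(1.2 × 0.049) + 31 = 961/0.0588 + 31 ≈ 16374.5 mm ≈ 16.37 m.
Near limit Dn = s·(H − f)/(H + s − 2f) = 5680 × (16374.5 − 31) / (16374.5 + 5680 − 2 × 31) = 5680 × 16343.5 / 21992.5 ≈ 4221.0 mm ≈ 4.22 m.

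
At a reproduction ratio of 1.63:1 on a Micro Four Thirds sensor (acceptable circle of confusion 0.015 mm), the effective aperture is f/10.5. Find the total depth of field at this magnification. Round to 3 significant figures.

At magnification m, DoF ≈ 2·N_eff·c/m² = 2 × 10.5 × 0.015 / 1.63² = 0.315 / 2.657 ≈ 0.119 mm.

0.119 mm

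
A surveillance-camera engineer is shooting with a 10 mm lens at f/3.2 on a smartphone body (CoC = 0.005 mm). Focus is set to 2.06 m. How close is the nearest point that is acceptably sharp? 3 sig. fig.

1.55 m

Hyperfocal distance H = f²/(N·c) + f = 10²/(3.2 × 0.005) + 10 = 100/0.016 + 10 ≈ 6260.0 mm ≈ 6.260 m.
Near limit Dn = s·(H − f)/(H + s − 2f) = 2060 × (6260.0 − 10) / (6260.0 + 2060 − 2 × 10) = 2060 × 6250.0 / 8300.0 ≈ 1551.2 mm ≈ 1.55 m.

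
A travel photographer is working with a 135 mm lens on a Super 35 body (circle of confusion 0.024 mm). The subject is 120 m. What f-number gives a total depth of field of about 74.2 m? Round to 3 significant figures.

Write h = H − f = f²/(N·c). The thin-lens limits are Dn = s·h/(h + (s−f)) and Df = s·h/(h − (s−f)), so DoF = Df − Dn = 2·s·(s−f)·h / (h² − (s−f)²).
That is a quadratic in h: DoF·h² − 2·s·(s−f)·h − DoF·(s−f)² = 0 ⇒ h = (s−f)·(s + √(s² + DoF²)) / DoF = 119865 × (120000 + √(120000² + 74200²)) / 74200 = 119865 × (120000 + 141087) / 74200 ≈ 421769 mm.
Then N = f²/(c·h) = 135² / (0.024 × 421769) = 18225 / 10122 ≈ 1.80.

f/1.80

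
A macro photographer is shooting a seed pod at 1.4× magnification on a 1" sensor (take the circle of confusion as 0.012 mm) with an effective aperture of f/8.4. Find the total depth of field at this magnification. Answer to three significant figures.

0.103 mm

At magnification m, DoF ≈ 2·N_eff·c/m² = 2 × 8.4 × 0.012 / 1.4² = 0.2016 / 1.96 ≈ 0.103 mm.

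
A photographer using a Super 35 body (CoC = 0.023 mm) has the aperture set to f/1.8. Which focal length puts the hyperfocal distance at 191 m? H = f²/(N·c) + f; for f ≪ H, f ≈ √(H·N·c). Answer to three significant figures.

88.9 mm

From H = f²/(N·c) + f, with f ≪ H: f ≈ √(H·N·c) = √(191000 × 1.8 × 0.023) = √7907.4 ≈ 88.92 mm.
The +f correction barely moves this — solving exactly, f² + N·c·f − N·c·H = 0 ⇒ f = (−N·c + √((N·c)² + 4·N·c·H))/2 = (−0.0414 + √31630)/2 ≈ 88.903 mm, so f ≈ 88.9 mm.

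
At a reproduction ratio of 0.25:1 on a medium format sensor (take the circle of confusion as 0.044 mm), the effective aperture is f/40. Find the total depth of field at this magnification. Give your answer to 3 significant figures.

56.3 mm

At magnification m, DoF ≈ 2·N_eff·c/m² = 2 × 40 × 0.044 / 0.25² = 3.52 / 0.0625 ≈ 56.3 mm.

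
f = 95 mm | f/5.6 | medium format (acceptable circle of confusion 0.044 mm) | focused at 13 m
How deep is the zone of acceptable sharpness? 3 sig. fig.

Hyperfocal distance H = f²/(N·c) + f = 95²/(5.6 × 0.044) + 95 = 9025/0.2464 + 95 ≈ 36722.4 mm ≈ 36.72 m.
Near limit Dn = s·(H − f)/(H + s − 2f) = 13000 × (36722.4 − 95) / (36722.4 + 13000 − 2 × 95) = 13000 × 36627.4 / 49532.4 ≈ 9613 mm.
Far limit Df = s·(H − f)/(H − s) = 13000 × (36722.4 − 95) / (36722.4 − 13000) = 13000 × 36627.4 / 23722.4 ≈ 20072 mm.
Depth of field = Df − Dn = 20072 − 9613 ≈ 10459 mm ≈ 10.5 m.

10.5 m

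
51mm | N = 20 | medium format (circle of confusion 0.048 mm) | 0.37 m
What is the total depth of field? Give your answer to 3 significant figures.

Hyperfocal distance H = f²/(N·c) + f = 51²/(20 × 0.048) + 51 = 2601/0.96 + 51 ≈ 2760.4 mm ≈ 2.760 m.
Near limit Dn = s·(H − f)/(H + s − 2f) = 370 × (2760.4 − 51) / (2760.4 + 370 − 2 × 51) = 370 × 2709.4 / 3028.4 ≈ 331.025 mm.
Far limit Df = s·(H − f)/(H − s) = 370 × (2760.4 − 51) / (2760.4 − 370) = 370 × 2709.4 / 2390.4 ≈ 419.377 mm.
Depth of field = Df − Dn = 419.377 − 331.025 ≈ 88.352 mm.

88.4 mm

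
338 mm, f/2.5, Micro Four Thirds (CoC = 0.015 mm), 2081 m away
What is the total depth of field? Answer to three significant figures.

5330 m

Hyperfocal distance H = f²/(N·c) + f = 338²/(2.5 × 0.015) + 338 = 114244/0.0375 + 338 ≈ 3046844.7 mm ≈ 3047 m.
Near limit Dn = s·(H − f)/(H + s − 2f) = 2081000 × (3046844.7 − 338) / (3046844.7 + 2081000 − 2 × 338) = 2081000 × 3046506.7 / 5127168.7 ≈ 1236507 mm.
Far limit Df = s·(H − f)/(H − s) = 2081000 × (3046844.7 − 338) / (3046844.7 − 2081000) = 2081000 × 3046506.7 / 965844.7 ≈ 6563975 mm.
Depth of field = Df − Dn = 6563975 − 1236507 ≈ 5327468 mm ≈ 5330 m.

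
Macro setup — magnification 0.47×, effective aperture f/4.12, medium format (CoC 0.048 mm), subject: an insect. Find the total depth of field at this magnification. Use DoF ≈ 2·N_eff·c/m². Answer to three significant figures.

At magnification m, DoF ≈ 2·N_eff·c/m² = 2 × 4.12 × 0.048 / 0.47² = 0.3955 / 0.2209 ≈ 1.79 mm.

1.79 mm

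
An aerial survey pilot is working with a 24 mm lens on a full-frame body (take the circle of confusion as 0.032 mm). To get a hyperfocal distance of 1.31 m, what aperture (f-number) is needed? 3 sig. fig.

Rearrange H = f²/(N·c) + f for N: N = f² / ((H − f)·c).
N = 24² / ((1310 − 24) × 0.032) = 576 / 41.15 ≈ 14.

f/14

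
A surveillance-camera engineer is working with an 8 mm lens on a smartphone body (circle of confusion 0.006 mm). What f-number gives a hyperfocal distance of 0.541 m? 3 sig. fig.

Rearrange H = f²/(N·c) + f for N: N = f² / ((H − f)·c).
N = 8² / ((541 − 8) × 0.006) = 64 / 3.198 ≈ 20.

f/20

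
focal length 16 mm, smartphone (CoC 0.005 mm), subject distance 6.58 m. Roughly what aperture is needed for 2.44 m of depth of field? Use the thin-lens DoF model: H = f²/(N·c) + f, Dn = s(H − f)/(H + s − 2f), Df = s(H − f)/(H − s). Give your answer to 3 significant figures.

Write h = H − f = f²/(N·c). The thin-lens limits are Dn = s·h/(h + (s−f)) and Df = s·h/(h − (s−f)), so DoF = Df − Dn = 2·s·(s−f)·h / (h² − (s−f)²).
That is a quadratic in h: DoF·h² − 2·s·(s−f)·h − DoF·(s−f)² = 0 ⇒ h = (s−f)·(s + √(s² + DoF²)) / DoF = 6564 × (6580 + √(6580² + 2440²)) / 2440 = 6564 × (6580 + 7017.83) / 2440 ≈ 36580 mm.
Then N = f²/(c·h) = 16² / (0.005 × 36580) = 256 / 182.90 ≈ 1.40.

f/1.40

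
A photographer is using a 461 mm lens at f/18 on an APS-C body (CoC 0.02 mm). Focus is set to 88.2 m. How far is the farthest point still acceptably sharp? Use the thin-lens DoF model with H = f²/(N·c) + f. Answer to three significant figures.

Hyperfocal distance H = f²/(N·c) + f = 461²/(18 × 0.02) + 461 = 212521/0.36 + 461 ≈ 590797.1 mm ≈ 590.8 m.
Far limit Df = s·(H − f)/(H − s) = 88200 × (590797.1 − 461) / (590797.1 − 88200) = 88200 × 590336.1 / 502597.1 ≈ 103597 mm ≈ 104 m.

104 m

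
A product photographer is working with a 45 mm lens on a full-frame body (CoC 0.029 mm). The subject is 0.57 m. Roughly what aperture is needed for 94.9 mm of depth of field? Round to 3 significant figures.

f/11

Write h = H − f = f²/(N·c). The thin-lens limits are Dn = s·h/(h + (s−f)) and Df = s·h/(h − (s−f)), so DoF = Df − Dn = 2·s·(s−f)·h / (h² − (s−f)²).
That is a quadratic in h: DoF·h² − 2·s·(s−f)·h − DoF·(s−f)² = 0 ⇒ h = (s−f)·(s + √(s² + DoF²)) / DoF = 525 × (570 + √(570² + 94.9²)) / 94.9 = 525 × (570 + 577.846) / 94.9 ≈ 6350.0 mm.
Then N = f²/(c·h) = 45² / (0.029 × 6350.0) = 2025 / 184.15 ≈ 11.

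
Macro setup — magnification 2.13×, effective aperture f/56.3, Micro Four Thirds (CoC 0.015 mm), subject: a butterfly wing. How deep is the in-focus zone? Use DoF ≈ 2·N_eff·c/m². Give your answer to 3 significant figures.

0.372 mm

At magnification m, DoF ≈ 2·N_eff·c/m² = 2 × 56.3 × 0.015 / 2.13² = 1.689 / 4.537 ≈ 0.372 mm.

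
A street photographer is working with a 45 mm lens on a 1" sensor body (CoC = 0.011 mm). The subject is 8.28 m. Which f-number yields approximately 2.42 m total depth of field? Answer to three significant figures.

Write h = H − f = f²/(N·c). The thin-lens limits are Dn = s·h/(h + (s−f)) and Df = s·h/(h − (s−f)), so DoF = Df − Dn = 2·s·(s−f)·h / (h² − (s−f)²).
That is a quadratic in h: DoF·h² − 2·s·(s−f)·h − DoF·(s−f)² = 0 ⇒ h = (s−f)·(s + √(s² + DoF²)) / DoF = 8235 × (8280 + √(8280² + 2420²)) / 2420 = 8235 × (8280 + 8626.40) / 2420 ≈ 57531 mm.
Then N = f²/(c·h) = 45² / (0.011 × 57531) = 2025 / 632.84 ≈ 3.20.

f/3.20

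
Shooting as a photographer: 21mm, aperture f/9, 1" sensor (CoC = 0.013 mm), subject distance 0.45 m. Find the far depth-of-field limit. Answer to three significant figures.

0.508 m

Hyperfocal distance H = f²/(N·c) + f = 21²/(9 × 0.013) + 21 = 441/0.117 + 21 ≈ 3790.2 mm ≈ 3.790 m.
Far limit Df = s·(H − f)/(H − s) = 450 × (3790.2 − 21) / (3790.2 − 450) = 450 × 3769.2 / 3340.2 ≈ 507.80 mm ≈ 0.508 m.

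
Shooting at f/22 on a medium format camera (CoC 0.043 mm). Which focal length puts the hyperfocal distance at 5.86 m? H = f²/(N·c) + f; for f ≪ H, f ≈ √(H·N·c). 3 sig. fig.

From H = f²/(N·c) + f, with f ≪ H: f ≈ √(H·N·c) = √(5860 × 22 × 0.043) = √5543.6 ≈ 74.46 mm.
Exact: f² + N·c·f − N·c·H = 0 ⇒ f = (−N·c + √((N·c)² + 4·N·c·H))/2 = (−0.946 + √22175)/2 ≈ 73.984 mm ≈ 74.0 mm.

74.0 mm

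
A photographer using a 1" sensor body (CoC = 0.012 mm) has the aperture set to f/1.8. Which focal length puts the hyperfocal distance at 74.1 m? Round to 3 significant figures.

From H = f²/(N·c) + f, with f ≪ H: f ≈ √(H·N·c) = √(74100 × 1.8 × 0.012) = √1600.6 ≈ 40.01 mm.
The +f correction barely moves this — solving exactly, f² + N·c·f − N·c·H = 0 ⇒ f = (−N·c + √((N·c)² + 4·N·c·H))/2 = (−0.0216 + √6402.2)/2 ≈ 39.996 mm, so f ≈ 40.0 mm.

40.0 mm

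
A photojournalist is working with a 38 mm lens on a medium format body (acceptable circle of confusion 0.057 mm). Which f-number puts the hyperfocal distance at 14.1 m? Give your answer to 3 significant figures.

Rearrange H = f²/(N·c) + f for N: N = f² / ((H − f)·c).
N = 38² / ((14100 − 38) × 0.057) = 1444 / 801.5 ≈ 1.80.

f/1.80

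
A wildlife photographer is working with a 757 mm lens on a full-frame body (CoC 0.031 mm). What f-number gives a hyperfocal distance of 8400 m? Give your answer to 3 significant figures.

f/2.20

Rearrange H = f²/(N·c) + f for N: N = f² / ((H − f)·c).
N = 757² / ((8400000 − 757) × 0.031) = 573049 / 260377 ≈ 2.20.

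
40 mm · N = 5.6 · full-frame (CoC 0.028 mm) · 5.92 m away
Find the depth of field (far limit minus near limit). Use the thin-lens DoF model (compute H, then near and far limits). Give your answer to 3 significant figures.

10.2 m

Hyperfocal distance H = f²/(N·c) + f = 40²/(5.6 × 0.028) + 40 = 1600/0.1568 + 40 ≈ 10244.1 mm ≈ 10.24 m.
Near limit Dn = s·(H − f)/(H + s − 2f) = 5920 × (10244.1 − 40) / (10244.1 + 5920 − 2 × 40) = 5920 × 10204.1 / 16084.1 ≈ 3756 mm.
Far limit Df = s·(H − f)/(H − s) = 5920 × (10244.1 − 40) / (10244.1 − 5920) = 5920 × 10204.1 / 4324.1 ≈ 13970 mm.
Depth of field = Df − Dn = 13970 − 3756 ≈ 10214 mm ≈ 10.2 m.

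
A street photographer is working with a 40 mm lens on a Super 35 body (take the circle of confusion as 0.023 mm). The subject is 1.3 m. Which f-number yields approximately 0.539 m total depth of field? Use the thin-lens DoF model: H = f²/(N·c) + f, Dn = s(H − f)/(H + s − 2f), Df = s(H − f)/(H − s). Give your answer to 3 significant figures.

Write h = H − f = f²/(N·c). The thin-lens limits are Dn = s·h/(h + (s−f)) and Df = s·h/(h − (s−f)), so DoF = Df − Dn = 2·s·(s−f)·h / (h² − (s−f)²).
That is a quadratic in h: DoF·h² − 2·s·(s−f)·h − DoF·(s−f)² = 0 ⇒ h = (s−f)·(s + √(s² + DoF²)) / DoF = 1260 × (1300 + √(1300² + 539²)) / 539 = 1260 × (1300 + 1407.31) / 539 ≈ 6328.8 mm.
Then N = f²/(c·h) = 40² / (0.023 × 6328.8) = 1600 / 145.56 ≈ 11.

f/11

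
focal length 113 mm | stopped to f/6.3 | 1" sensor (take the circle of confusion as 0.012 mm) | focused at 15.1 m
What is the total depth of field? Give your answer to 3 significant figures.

2.70 m

Hyperfocal distance H = f²/(N·c) + f = 113²/(6.3 × 0.012) + 113 = 12769/0.0756 + 113 ≈ 169015.1 mm ≈ 169.0 m.
Near limit Dn = s·(H − f)/(H + s − 2f) = 15100 × (169015.1 − 113) / (169015.1 + 15100 − 2 × 113) = 15100 × 168902.1 / 183889.1 ≈ 13869.3 mm.
Far limit Df = s·(H − f)/(H − s) = 15100 × (169015.1 − 113) / (169015.1 − 15100) = 15100 × 168902.1 / 153915.1 ≈ 16570.3 mm.
Depth of field = Df − Dn = 16570.3 − 13869.3 ≈ 2701.0 mm ≈ 2.70 m.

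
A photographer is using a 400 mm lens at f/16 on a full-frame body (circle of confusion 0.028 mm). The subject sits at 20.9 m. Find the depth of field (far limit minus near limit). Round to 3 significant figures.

2.41 m

Hyperfocal distance H = f²/(N·c) + f = 400²/(16 × 0.028) + 400 = 160000/0.448 + 400 ≈ 357542.9 mm ≈ 357.5 m.
Near limit Dn = s·(H − f)/(H + s − 2f) = 20900 × (357542.9 − 400) / (357542.9 + 20900 − 2 × 400) = 20900 × 357142.9 / 377642.9 ≈ 19765.5 mm.
Far limit Df = s·(H − f)/(H − s) = 20900 × (357542.9 − 400) / (357542.9 − 20900) = 20900 × 357142.9 / 336642.9 ≈ 22172.7 mm.
Depth of field = Df − Dn = 22172.7 − 19765.5 ≈ 2407.2 mm ≈ 2.41 m.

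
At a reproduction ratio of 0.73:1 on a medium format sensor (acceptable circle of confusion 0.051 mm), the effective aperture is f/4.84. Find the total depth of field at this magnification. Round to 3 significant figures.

At magnification m, DoF ≈ 2·N_eff·c/m² = 2 × 4.84 × 0.051 / 0.73² = 0.4937 / 0.5329 ≈ 0.926 mm.

0.926 mm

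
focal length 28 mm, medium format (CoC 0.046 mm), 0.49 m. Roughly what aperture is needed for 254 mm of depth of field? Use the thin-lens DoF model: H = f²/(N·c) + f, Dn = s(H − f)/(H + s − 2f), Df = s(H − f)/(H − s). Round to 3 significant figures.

f/8.99

Write h = H − f = f²/(N·c). The thin-lens limits are Dn = s·h/(h + (s−f)) and Df = s·h/(h − (s−f)), so DoF = Df − Dn = 2·s·(s−f)·h / (h² − (s−f)²).
That is a quadratic in h: DoF·h² − 2·s·(s−f)·h − DoF·(s−f)² = 0 ⇒ h = (s−f)·(s + √(s² + DoF²)) / DoF = 462 × (490 + √(490² + 254²)) / 254 = 462 × (490 + 551.920) / 254 ≈ 1895.1 mm.
Then N = f²/(c·h) = 28² / (0.046 × 1895.1) = 784 / 87.177 ≈ 8.99.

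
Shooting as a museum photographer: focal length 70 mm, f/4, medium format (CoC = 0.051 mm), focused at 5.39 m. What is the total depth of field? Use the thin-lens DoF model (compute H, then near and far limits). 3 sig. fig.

2.51 m

Hyperfocal distance H = f²/(N·c) + f = 70²/(4 × 0.051) + 70 = 4900/0.204 + 70 ≈ 24089.6 mm ≈ 24.09 m.
Near limit Dn = s·(H − f)/(H + s − 2f) = 5390 × (24089.6 − 70) / (24089.6 + 5390 − 2 × 70) = 5390 × 24019.6 / 29339.6 ≈ 4412.7 mm.
Far limit Df = s·(H − f)/(H − s) = 5390 × (24089.6 − 70) / (24089.6 − 5390) = 5390 × 24019.6 / 18699.6 ≈ 6923.4 mm.
Depth of field = Df − Dn = 6923.4 − 4412.7 ≈ 2510.7 mm ≈ 2.51 m.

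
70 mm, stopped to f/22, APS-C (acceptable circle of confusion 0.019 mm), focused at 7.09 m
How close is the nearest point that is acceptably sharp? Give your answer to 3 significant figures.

4.43 m

Hyperfocal distance H = f²/(N·c) + f = 70²/(22 × 0.019) + 70 = 4900/0.418 + 70 ≈ 11792.5 mm ≈ 11.79 m.
Near limit Dn = s·(H − f)/(H + s − 2f) = 7090 × (11792.5 − 70) / (11792.5 + 7090 − 2 × 70) = 7090 × 11722.5 / 18742.5 ≈ 4434.4 mm ≈ 4.43 m.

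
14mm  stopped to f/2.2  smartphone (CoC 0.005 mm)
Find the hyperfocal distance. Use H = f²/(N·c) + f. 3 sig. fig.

Hyperfocal distance H = f²/(N·c) + f = 14²/(2.2 × 0.005) + 14 = 196/0.011 + 14 ≈ 17832.2 mm ≈ 17.8 m.

17.8 m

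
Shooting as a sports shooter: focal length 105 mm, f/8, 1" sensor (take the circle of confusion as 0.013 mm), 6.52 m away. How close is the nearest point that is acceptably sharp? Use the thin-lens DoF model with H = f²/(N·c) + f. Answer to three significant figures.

6.15 m

Hyperfocal distance H = f²/(N·c) + f = 105²/(8 × 0.013) + 105 = 11025/0.104 + 105 ≈ 106114.6 mm ≈ 106.1 m.
Near limit Dn = s·(H − f)/(H + s − 2f) = 6520 × (106114.6 − 105) / (106114.6 + 6520 − 2 × 105) = 6520 × 106009.6 / 112424.6 ≈ 6148.0 mm ≈ 6.15 m.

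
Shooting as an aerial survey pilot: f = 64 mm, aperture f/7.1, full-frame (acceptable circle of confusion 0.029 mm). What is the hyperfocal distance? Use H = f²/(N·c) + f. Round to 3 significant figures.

20.0 m

Hyperfocal distance H = f²/(N·c) + f = 64²/(7.1 × 0.029) + 64 = 4096/0.2059 + 64 ≈ 19957.2 mm ≈ 20.0 m.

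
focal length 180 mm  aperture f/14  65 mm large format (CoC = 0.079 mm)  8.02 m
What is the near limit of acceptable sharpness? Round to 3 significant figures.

6.33 m

Hyperfocal distance H = f²/(N·c) + f = 180²/(14 × 0.079) + 180 = 32400/1.106 + 180 ≈ 29474.8 mm ≈ 29.47 m.
Near limit Dn = s·(H − f)/(H + s − 2f) = 8020 × (29474.8 − 180) / (29474.8 + 8020 − 2 × 180) = 8020 × 29294.8 / 37134.8 ≈ 6326.8 mm ≈ 6.33 m.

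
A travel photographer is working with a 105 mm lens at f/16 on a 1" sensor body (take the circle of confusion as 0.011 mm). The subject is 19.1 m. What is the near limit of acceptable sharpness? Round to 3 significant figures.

14.7 m

Hyperfocal distance H = f²/(N·c) + f = 105²/(16 × 0.011) + 105 = 11025/0.176 + 105 ≈ 62747.0 mm ≈ 62.75 m.
Near limit Dn = s·(H − f)/(H + s − 2f) = 19100 × (62747.0 − 105) / (62747.0 + 19100 − 2 × 105) = 19100 × 62642.0 / 81637.0 ≈ 14656 mm ≈ 14.7 m.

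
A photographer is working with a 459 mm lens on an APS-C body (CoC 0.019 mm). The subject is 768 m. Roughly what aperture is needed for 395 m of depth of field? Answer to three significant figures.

f/3.50

Write h = H − f = f²/(N·c). The thin-lens limits are Dn = s·h/(h + (s−f)) and Df = s·h/(h − (s−f)), so DoF = Df − Dn = 2·s·(s−f)·h / (h² − (s−f)²).
That is a quadratic in h: DoF·h² − 2·s·(s−f)·h − DoF·(s−f)² = 0 ⇒ h = (s−f)·(s + √(s² + DoF²)) / DoF = 767541 × (768000 + √(768000² + 395000²)) / 395000 = 767541 × (768000 + 863625) / 395000 ≈ 3170480 mm.
Then N = f²/(c·h) = 459² / (0.019 × 3170480) = 210681 / 60239 ≈ 3.50.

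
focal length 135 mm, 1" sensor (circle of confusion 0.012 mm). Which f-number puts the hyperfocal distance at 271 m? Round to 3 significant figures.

Rearrange H = f²/(N·c) + f for N: N = f² / ((H − f)·c).
N = 135² / ((271000 − 135) × 0.012) = 18225 / 3250 ≈ 5.61.

f/5.61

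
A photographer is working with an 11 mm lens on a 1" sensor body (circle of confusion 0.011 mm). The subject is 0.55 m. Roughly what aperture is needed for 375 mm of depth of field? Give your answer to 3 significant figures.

f/6.30

Write h = H − f = f²/(N·c). The thin-lens limits are Dn = s·h/(h + (s−f)) and Df = s·h/(h − (s−f)), so DoF = Df − Dn = 2·s·(s−f)·h / (h² − (s−f)²).
That is a quadratic in h: DoF·h² − 2·s·(s−f)·h − DoF·(s−f)² = 0 ⇒ h = (s−f)·(s + √(s² + DoF²)) / DoF = 539 × (550 + √(550² + 375²)) / 375 = 539 × (550 + 665.676) / 375 ≈ 1747.3 mm.
Then N = f²/(c·h) = 11² / (0.011 × 1747.3) = 121 / 19.221 ≈ 6.30.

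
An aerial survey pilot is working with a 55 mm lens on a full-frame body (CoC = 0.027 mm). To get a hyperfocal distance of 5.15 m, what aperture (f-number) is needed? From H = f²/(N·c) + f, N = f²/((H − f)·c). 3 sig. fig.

Rearrange H = f²/(N·c) + f for N: N = f² / ((H − f)·c).
N = 55² / ((5150 − 55) × 0.027) = 3025 / 137.6 ≈ 22.

f/22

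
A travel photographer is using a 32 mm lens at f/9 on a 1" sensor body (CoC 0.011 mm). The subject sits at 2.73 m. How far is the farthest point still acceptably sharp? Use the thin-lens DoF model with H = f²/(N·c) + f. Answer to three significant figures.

3.69 m

Hyperfocal distance H = f²/(N·c) + f = 32²/(9 × 0.011) + 32 = 1024/0.099 + 32 ≈ 10375.4 mm ≈ 10.38 m.
Far limit Df = s·(H − f)/(H − s) = 2730 × (10375.4 − 32) / (10375.4 − 2730) = 2730 × 10343.4 / 7645.4 ≈ 3693.4 mm ≈ 3.69 m.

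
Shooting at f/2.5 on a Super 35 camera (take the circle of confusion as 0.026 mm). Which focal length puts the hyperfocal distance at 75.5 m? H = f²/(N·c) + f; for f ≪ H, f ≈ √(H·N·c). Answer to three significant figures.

70.0 mm

From H = f²/(N·c) + f, with f ≪ H: f ≈ √(H·N·c) = √(75500 × 2.5 × 0.026) = √4907.5 ≈ 70.05 mm.
Exact: f² + N·c·f − N·c·H = 0 ⇒ f = (−N·c + √((N·c)² + 4·N·c·H))/2 = (−0.065 + √19630)/2 ≈ 70.021 mm ≈ 70.0 mm.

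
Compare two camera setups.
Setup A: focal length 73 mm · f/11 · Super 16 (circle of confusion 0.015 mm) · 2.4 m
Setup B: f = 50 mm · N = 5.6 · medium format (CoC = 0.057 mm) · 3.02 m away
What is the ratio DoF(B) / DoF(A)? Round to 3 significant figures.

7.69

Setup A: H = 73²/(11×0.015) + 73 ≈ 32370.0 mm; DoF = Df − Dn = 2586.35 − 2238.70 ≈ 347.65 mm.
Setup B: H = 50²/(5.6×0.057) + 50 ≈ 7882.1 mm; DoF = Df − Dn = 4864.8 − 2189.7 ≈ 2675.1 mm.
Ratio = 2675.1 / 347.65 ≈ 7.69.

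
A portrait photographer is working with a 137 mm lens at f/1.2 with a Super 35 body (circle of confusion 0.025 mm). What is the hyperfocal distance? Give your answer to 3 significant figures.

Hyperfocal distance H = f²/(N·c) + f = 137²/(1.2 × 0.025) + 137 = 18769/0.03 + 137 ≈ 625770.3 mm ≈ 626 m.

626 m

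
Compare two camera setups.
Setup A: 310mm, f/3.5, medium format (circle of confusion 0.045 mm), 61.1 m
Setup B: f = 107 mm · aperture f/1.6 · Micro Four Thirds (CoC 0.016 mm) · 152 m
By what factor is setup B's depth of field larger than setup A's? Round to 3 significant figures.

Setup A: H = 310²/(3.5×0.045) + 310 ≈ 610468.7 mm; DoF = Df − Dn = 67861 − 55564 ≈ 12297 mm.
Setup B: H = 107²/(1.6×0.016) + 107 ≈ 447333.6 mm; DoF = Df − Dn = 230175 − 113464 ≈ 116711 mm.
Ratio = 116711 / 12297 ≈ 9.49.

9.49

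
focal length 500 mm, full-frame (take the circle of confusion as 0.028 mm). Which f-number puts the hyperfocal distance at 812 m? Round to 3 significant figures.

Rearrange H = f²/(N·c) + f for N: N = f² / ((H − f)·c).
N = 500² / ((812000 − 500) × 0.028) = 250000 / 22722 ≈ 11.

f/11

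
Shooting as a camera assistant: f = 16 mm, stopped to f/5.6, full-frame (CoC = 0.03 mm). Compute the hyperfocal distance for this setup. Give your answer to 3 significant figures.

Hyperfocal distance H = f²/(N·c) + f = 16²/(5.6 × 0.03) + 16 = 256/0.168 + 16 ≈ 1539.8 mm ≈ 1.54 m.

1.54 m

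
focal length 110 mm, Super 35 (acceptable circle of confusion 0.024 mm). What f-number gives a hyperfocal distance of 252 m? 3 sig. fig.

Rearrange H = f²/(N·c) + f for N: N = f² / ((H − f)·c).
N = 110² / ((252000 − 110) × 0.024) = 12100 / 6045 ≈ 2.00.

f/2.00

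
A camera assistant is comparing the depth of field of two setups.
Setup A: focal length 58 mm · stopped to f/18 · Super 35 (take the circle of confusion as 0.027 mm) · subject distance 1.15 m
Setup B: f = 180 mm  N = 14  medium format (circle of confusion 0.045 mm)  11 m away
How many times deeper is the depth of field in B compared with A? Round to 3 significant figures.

Setup A: H = 58²/(18×0.027) + 58 ≈ 6979.8 mm; DoF = Df − Dn = 1365.41 − 993.30 ≈ 372.11 mm.
Setup B: H = 180²/(14×0.045) + 180 ≈ 51608.6 mm; DoF = Df − Dn = 13930.9 − 9088.0 ≈ 4842.9 mm.
Ratio = 4842.9 / 372.11 ≈ 13.0.

13.0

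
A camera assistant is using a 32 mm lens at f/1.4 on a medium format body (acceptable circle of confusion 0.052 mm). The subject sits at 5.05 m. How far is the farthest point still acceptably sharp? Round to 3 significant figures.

Hyperfocal distance H = f²/(N·c) + f = 32²/(1.4 × 0.052) + 32 = 1024/0.0728 + 32 ≈ 14097.9 mm ≈ 14.10 m.
Far limit Df = s·(H − f)/(H − s) = 5050 × (14097.9 − 32) / (14097.9 − 5050) = 5050 × 14065.9 / 9047.9 ≈ 7850.7 mm ≈ 7.85 m.

7.85 m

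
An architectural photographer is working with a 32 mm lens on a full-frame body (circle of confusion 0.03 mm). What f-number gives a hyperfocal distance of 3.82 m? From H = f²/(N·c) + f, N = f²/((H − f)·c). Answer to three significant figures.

Rearrange H = f²/(N·c) + f for N: N = f² / ((H − f)·c).
N = 32² / ((3820 − 32) × 0.03) = 1024 / 113.6 ≈ 9.01.

f/9.01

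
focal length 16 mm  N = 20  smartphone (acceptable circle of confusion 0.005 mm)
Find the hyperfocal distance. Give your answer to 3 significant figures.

Hyperfocal distance H = f²/(N·c) + f = 16²/(20 × 0.005) + 16 = 256/0.1 + 16 ≈ 2576.0 mm ≈ 2.58 m.

2.58 m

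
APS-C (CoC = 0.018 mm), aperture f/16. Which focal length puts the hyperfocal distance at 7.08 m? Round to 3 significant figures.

45.0 mm

From H = f²/(N·c) + f, with f ≪ H: f ≈ √(H·N·c) = √(7080 × 16 × 0.018) = √2039.0 ≈ 45.16 mm.
Exact: f² + N·c·f − N·c·H = 0 ⇒ f = (−N·c + √((N·c)² + 4·N·c·H))/2 = (−0.288 + √8156.2)/2 ≈ 45.012 mm ≈ 45.0 mm.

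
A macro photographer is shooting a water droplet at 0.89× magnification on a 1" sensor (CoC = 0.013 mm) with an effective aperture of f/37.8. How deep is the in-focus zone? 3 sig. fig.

1.24 mm

At magnification m, DoF ≈ 2·N_eff·c/m² = 2 × 37.8 × 0.013 / 0.89² = 0.9828 / 0.7921 ≈ 1.24 mm.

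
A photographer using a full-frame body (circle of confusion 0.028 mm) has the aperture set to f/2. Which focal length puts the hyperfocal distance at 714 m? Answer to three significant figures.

200 mm

From H = f²/(N·c) + f, with f ≪ H: f ≈ √(H·N·c) = √(714000 × 2 × 0.028) = √39984 ≈ 200.0 mm.
The +f correction barely moves this — solving exactly, f² + N·c·f − N·c·H = 0 ⇒ f = (−N·c + √((N·c)² + 4·N·c·H))/2 = (−0.056 + √159936)/2 ≈ 199.93 mm, so f ≈ 200 mm.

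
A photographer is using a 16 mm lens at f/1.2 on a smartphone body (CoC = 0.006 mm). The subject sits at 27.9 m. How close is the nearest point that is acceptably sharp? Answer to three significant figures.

Hyperfocal distance H = f²/(N·c) + f = 16²/(1.2 × 0.006) + 16 = 256/0.0072 + 16 ≈ 35571.6 mm ≈ 35.57 m.
Near limit Dn = s·(H − f)/(H + s − 2f) = 27900 × (35571.6 − 16) / (35571.6 + 27900 − 2 × 16) = 27900 × 35555.6 / 63439.6 ≈ 15637 mm ≈ 15.6 m.

15.6 m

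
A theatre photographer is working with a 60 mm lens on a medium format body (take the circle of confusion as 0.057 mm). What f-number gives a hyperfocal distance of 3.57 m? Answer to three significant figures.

Rearrange H = f²/(N·c) + f for N: N = f² / ((H − f)·c).
N = 60² / ((3570 − 60) × 0.057) = 3600 / 200.1 ≈ 18.

f/18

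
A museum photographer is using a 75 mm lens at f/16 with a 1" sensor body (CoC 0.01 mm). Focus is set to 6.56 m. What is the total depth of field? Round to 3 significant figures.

Hyperfocal distance H = f²/(N·c) + f = 75²/(16 × 0.01) + 75 = 5625/0.16 + 75 ≈ 35231.2 mm ≈ 35.23 m.
Near limit Dn = s·(H − f)/(H + s − 2f) = 6560 × (35231.2 − 75) / (35231.2 + 6560 − 2 × 75) = 6560 × 35156.2 / 41641.2 ≈ 5538.4 mm.
Far limit Df = s·(H − f)/(H − s) = 6560 × (35231.2 − 75) / (35231.2 − 6560) = 6560 × 35156.2 / 28671.2 ≈ 8043.8 mm.
Depth of field = Df − Dn = 8043.8 − 5538.4 ≈ 2505.4 mm ≈ 2.51 m.

2.51 m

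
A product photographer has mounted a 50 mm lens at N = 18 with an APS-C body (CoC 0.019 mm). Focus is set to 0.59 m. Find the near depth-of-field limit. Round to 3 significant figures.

Hyperfocal distance H = f²/(N·c) + f = 50²/(18 × 0.019) + 50 = 2500/0.342 + 50 ≈ 7359.9 mm ≈ 7.360 m.
Near limit Dn = s·(H − f)/(H + s − 2f) = 590 × (7359.9 − 50) / (7359.9 + 590 − 2 × 50) = 590 × 7309.9 / 7849.9 ≈ 549.41 mm ≈ 0.549 m.

0.549 m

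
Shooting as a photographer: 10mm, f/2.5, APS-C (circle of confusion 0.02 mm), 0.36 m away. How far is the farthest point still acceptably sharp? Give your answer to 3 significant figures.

436 mm

Hyperfocal distance H = f²/(N·c) + f = 10²/(2.5 × 0.02) + 10 = 100/0.05 + 10 ≈ 2010.0 mm ≈ 2.010 m.
Far limit Df = s·(H − f)/(H − s) = 360 × (2010.0 − 10) / (2010.0 − 360) = 360 × 2000.0 / 1650.0 ≈ 436.36 mm.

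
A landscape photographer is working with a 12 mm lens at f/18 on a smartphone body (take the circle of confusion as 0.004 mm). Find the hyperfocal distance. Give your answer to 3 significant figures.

Hyperfocal distance H = f²/(N·c) + f = 12²/(18 × 0.004) + 12 = 144/0.072 + 12 ≈ 2012.0 mm ≈ 2.01 m.

2.01 m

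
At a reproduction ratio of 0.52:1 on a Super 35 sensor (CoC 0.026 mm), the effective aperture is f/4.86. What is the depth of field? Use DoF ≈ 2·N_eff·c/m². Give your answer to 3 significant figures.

At magnification m, DoF ≈ 2·N_eff·c/m² = 2 × 4.86 × 0.026 / 0.52² = 0.2527 / 0.2704 ≈ 0.935 mm.

0.935 mm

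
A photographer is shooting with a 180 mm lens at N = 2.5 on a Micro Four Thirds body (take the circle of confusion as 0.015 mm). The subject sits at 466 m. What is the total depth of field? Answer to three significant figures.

708 m

Hyperfocal distance H = f²/(N·c) + f = 180²/(2.5 × 0.015) + 180 = 32400/0.0375 + 180 ≈ 864180.0 mm ≈ 864.2 m.
Near limit Dn = s·(H − f)/(H + s − 2f) = 466000 × (864180.0 − 180) / (864180.0 + 466000 − 2 × 180) = 466000 × 864000.0 / 1329820.0 ≈ 302766 mm.
Far limit Df = s·(H − f)/(H − s) = 466000 × (864180.0 − 180) / (864180.0 − 466000) = 466000 × 864000.0 / 398180.0 ≈ 1011161 mm.
Depth of field = Df − Dn = 1011161 − 302766 ≈ 708395 mm ≈ 708 m.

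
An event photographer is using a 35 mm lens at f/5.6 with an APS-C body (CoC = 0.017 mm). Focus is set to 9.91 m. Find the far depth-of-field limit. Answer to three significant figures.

Hyperfocal distance H = f²/(N·c) + f = 35²/(5.6 × 0.017) + 35 = 1225/0.0952 + 35 ≈ 12902.6 mm ≈ 12.90 m.
Far limit Df = s·(H − f)/(H − s) = 9910 × (12902.6 − 35) / (12902.6 − 9910) = 9910 × 12867.6 / 2992.6 ≈ 42611 mm ≈ 42.6 m.

42.6 m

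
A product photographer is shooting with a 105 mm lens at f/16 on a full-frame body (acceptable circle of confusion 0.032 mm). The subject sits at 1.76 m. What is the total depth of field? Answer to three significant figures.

272 mm

Hyperfocal distance H = f²/(N·c) + f = 105²/(16 × 0.032) + 105 = 11025/0.512 + 105 ≈ 21638.2 mm ≈ 21.64 m.
Near limit Dn = s·(H − f)/(H + s − 2f) = 1760 × (21638.2 − 105) / (21638.2 + 1760 − 2 × 105) = 1760 × 21533.2 / 23188.2 ≈ 1634.38 mm.
Far limit Df = s·(H − f)/(H − s) = 1760 × (21638.2 − 105) / (21638.2 − 1760) = 1760 × 21533.2 / 19878.2 ≈ 1906.53 mm.
Depth of field = Df − Dn = 1906.53 − 1634.38 ≈ 272.15 mm.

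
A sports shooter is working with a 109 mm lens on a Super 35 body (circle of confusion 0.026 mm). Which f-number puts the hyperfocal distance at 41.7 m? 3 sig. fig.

Rearrange H = f²/(N·c) + f for N: N = f² / ((H − f)·c).
N = 109² / ((41700 − 109) × 0.026) = 11881 / 1081 ≈ 11.

f/11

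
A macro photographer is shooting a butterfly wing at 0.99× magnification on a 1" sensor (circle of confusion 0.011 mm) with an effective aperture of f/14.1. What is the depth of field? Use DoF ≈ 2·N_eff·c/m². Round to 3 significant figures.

0.316 mm

At magnification m, DoF ≈ 2·N_eff·c/m² = 2 × 14.1 × 0.011 / 0.99² = 0.3102 / 0.9801 ≈ 0.316 mm.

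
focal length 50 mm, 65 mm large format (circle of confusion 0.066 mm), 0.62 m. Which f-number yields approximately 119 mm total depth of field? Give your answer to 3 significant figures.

Write h = H − f = f²/(N·c). The thin-lens limits are Dn = s·h/(h + (s−f)) and Df = s·h/(h − (s−f)), so DoF = Df − Dn = 2·s·(s−f)·h / (h² − (s−f)²).
That is a quadratic in h: DoF·h² − 2·s·(s−f)·h − DoF·(s−f)² = 0 ⇒ h = (s−f)·(s + √(s² + DoF²)) / DoF = 570 × (620 + √(620² + 119²)) / 119 = 570 × (620 + 631.317) / 119 ≈ 5993.7 mm.
Then N = f²/(c·h) = 50² / (0.066 × 5993.7) = 2500 / 395.58 ≈ 6.32.

f/6.32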